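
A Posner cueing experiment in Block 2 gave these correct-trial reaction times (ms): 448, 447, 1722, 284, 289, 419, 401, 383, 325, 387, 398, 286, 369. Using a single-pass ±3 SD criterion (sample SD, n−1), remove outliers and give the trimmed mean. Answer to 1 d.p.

369.7 ms

n = 13, ΣRT = 6158, M = 473.692
Σ(x−M)² = 1727782.77; s = √(1727782.77/12) = 379.449
Cutoffs: 473.692 ± 3·379.449 → [-664.7, 1612.0]
Outside: 1722 → excluded.
Retained (n=12): Σ = 4436, mean = 4436/12 = 369.667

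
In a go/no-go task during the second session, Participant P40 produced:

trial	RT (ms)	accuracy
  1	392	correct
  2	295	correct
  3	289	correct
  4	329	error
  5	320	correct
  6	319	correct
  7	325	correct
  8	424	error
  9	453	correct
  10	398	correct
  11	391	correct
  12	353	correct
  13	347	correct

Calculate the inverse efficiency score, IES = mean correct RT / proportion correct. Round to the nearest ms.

Correct trials (n=11): 392, 295, 289, 320, 319, 325, 453, 398, 391, 353, 347
Mean correct RT = 3882/11 = 352.9091 ms
Proportion correct = 11/13
IES = 352.9091 / (11/13) = 417.074 ms

417 ms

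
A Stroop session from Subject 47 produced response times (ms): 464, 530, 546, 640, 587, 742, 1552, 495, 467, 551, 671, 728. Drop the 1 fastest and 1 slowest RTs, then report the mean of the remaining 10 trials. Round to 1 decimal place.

595.7 ms

Sorted: 464, 467, 495, 530, 546, 551, 587, 640, 671, 728, 742, 1552
Drop lowest 1 (464) and highest 1 (1552)
Remaining (n=10): Σ = 5957, mean = 5957/10 = 595.700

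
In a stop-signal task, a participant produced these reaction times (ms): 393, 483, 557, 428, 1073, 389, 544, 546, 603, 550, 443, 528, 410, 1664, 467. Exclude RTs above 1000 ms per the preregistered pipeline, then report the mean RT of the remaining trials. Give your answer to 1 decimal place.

487.8 ms

Excluded: 1073, 1664
Retained (n=13): Σ = 6341
Mean = 6341/13 = 487.7692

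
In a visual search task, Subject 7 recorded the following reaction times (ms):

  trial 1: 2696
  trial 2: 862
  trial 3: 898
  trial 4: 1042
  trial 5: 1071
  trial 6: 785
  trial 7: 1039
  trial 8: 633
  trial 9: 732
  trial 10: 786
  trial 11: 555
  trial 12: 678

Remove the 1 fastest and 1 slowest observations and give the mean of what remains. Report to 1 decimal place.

Sorted: 555, 633, 678, 732, 785, 786, 862, 898, 1039, 1042, 1071, 2696
Drop lowest 1 (555) and highest 1 (2696)
Remaining (n=10): Σ = 8526, mean = 8526/10 = 852.600

852.6 ms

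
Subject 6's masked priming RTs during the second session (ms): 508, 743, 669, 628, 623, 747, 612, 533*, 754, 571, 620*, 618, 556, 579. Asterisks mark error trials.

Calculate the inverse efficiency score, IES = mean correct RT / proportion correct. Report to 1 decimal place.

739.7 ms

Correct trials (n=12): 508, 743, 669, 628, 623, 747, 612, 754, 571, 618, 556, 579
Mean correct RT = 7608/12 = 634.0000 ms
Proportion correct = 12/14
IES = 634.0000 / (12/14) = 739.667 ms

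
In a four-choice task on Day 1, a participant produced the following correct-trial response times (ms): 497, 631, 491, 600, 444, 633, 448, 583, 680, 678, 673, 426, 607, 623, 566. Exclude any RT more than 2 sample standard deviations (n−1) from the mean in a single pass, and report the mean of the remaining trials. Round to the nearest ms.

n = 15, ΣRT = 8580, M = 572.000
Σ(x−M)² = 110332.00; s = √(110332.00/14) = 88.774
Cutoffs: 572.000 ± 2·88.774 → [394.5, 749.5]
No RTs fall outside the cutoffs; all 15 retained. Mean = 8580/15 = 572.000

572 ms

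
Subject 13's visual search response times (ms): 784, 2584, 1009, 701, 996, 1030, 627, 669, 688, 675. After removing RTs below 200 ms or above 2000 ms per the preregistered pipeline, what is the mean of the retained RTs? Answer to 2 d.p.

Excluded: 2584
Retained (n=9): Σ = 7179
Mean = 7179/9 = 797.6667

797.67 ms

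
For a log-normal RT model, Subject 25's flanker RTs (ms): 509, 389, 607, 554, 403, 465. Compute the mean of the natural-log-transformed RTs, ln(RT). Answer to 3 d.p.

ln(RT): 6.2324, 5.9636, 6.4085, 6.3172, 5.9989, 6.1420
Σ ln(RT) = 37.0627
Mean = 37.0627/6 = 6.17712

6.177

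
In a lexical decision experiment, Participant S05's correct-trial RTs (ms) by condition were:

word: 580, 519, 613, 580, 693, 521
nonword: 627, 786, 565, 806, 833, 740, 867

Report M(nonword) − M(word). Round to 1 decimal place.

162.0 ms

M(word) = 3506/6 = 584.333
M(nonword) = 5224/7 = 746.286
Difference = 746.286 − 584.333 = 161.952 ms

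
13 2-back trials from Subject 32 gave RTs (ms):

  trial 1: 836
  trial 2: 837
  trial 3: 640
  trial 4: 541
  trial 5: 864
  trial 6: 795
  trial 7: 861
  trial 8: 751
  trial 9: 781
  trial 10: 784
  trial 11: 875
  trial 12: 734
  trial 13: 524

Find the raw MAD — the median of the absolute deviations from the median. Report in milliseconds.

Sorted: 524, 541, 640, 734, 751, 781, 784, 795, 836, 837, 861, 864, 875 → median = 784
|x − 784|: 52, 53, 144, 243, 80, 11, 77, 33, 3, 0, 91, 50, 260
Sorted deviations: 0, 3, 11, 33, 50, 52, 53, 77, 80, 91, 144, 243, 260 → MAD = 53

53 ms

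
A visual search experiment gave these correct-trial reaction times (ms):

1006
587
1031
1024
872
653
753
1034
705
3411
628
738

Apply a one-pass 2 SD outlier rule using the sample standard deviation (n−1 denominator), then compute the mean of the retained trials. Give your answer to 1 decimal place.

821.0 ms

n = 12, ΣRT = 12442, M = 1036.833
Σ(x−M)² = 6461793.67; s = √(6461793.67/11) = 766.444
Cutoffs: 1036.833 ± 2·766.444 → [-496.1, 2569.7]
Outside: 3411 → excluded.
Retained (n=11): Σ = 9031, mean = 9031/11 = 821.000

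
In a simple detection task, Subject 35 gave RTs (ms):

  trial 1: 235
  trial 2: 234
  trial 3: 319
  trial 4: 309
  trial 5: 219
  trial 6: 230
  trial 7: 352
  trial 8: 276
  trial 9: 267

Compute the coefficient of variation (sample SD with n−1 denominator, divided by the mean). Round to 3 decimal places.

0.172

n = 9, Σ = 2441, M = 271.2222
Σ(x−M)² = 17399.556; s = √(17399.556/8) = 46.6363
CV = 46.6363 / 271.2222 = 0.17195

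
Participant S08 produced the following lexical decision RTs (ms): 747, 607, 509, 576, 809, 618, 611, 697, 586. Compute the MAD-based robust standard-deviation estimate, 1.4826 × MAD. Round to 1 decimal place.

51.9 ms

Sorted: 509, 576, 586, 607, 611, 618, 697, 747, 809 → median = 611
|x − 611| sorted: 0, 4, 7, 25, 35, 86, 102, 136, 198 → MAD = 35
Robust SD ≈ 1.4826 × 35 = 51.891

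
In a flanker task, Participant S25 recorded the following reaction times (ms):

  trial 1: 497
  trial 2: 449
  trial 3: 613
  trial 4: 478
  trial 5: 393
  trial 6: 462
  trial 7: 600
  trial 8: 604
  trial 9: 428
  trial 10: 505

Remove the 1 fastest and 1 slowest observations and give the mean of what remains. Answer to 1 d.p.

Sorted: 393, 428, 449, 462, 478, 497, 505, 600, 604, 613
Drop lowest 1 (393) and highest 1 (613)
Remaining (n=8): Σ = 4023, mean = 4023/8 = 502.875

502.9 ms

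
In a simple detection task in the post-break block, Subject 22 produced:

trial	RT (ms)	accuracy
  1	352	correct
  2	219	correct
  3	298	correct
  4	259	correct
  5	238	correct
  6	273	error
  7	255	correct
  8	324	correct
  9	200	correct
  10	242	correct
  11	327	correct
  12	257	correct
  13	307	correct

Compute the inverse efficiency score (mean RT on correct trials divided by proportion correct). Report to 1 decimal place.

Correct trials (n=12): 352, 219, 298, 259, 238, 255, 324, 200, 242, 327, 257, 307
Mean correct RT = 3278/12 = 273.1667 ms
Proportion correct = 12/13
IES = 273.1667 / (12/13) = 295.931 ms

295.9 ms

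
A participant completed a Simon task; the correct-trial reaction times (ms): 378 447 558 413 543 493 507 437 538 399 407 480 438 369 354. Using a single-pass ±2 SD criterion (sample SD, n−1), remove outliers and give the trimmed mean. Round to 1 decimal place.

n = 15, ΣRT = 6761, M = 450.733
Σ(x−M)² = 61148.93; s = √(61148.93/14) = 66.089
Cutoffs: 450.733 ± 2·66.089 → [318.6, 582.9]
No RTs fall outside the cutoffs; all 15 retained. Mean = 6761/15 = 450.733

450.7 ms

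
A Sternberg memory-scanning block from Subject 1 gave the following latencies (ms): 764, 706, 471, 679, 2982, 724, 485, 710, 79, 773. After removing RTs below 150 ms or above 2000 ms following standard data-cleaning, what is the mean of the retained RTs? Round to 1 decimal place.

Excluded: 79, 2982
Retained (n=8): Σ = 5312
Mean = 5312/8 = 664.0000

664.0 ms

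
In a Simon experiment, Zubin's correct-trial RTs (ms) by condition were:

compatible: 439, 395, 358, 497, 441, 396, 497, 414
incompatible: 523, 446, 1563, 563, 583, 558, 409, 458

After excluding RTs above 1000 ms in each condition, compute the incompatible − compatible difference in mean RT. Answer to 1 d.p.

incompatible: exclude 1563
M(compatible) = 3437/8 = 429.625
M(incompatible) = 3540/7 = 505.714
Difference = 505.714 − 429.625 = 76.089 ms

76.1 ms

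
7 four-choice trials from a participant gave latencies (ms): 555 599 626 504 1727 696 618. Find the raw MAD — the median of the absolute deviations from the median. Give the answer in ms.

63 ms

Sorted: 504, 555, 599, 618, 626, 696, 1727 → median = 618
|x − 618|: 63, 19, 8, 114, 1109, 78, 0
Sorted deviations: 0, 8, 19, 63, 78, 114, 1109 → MAD = 63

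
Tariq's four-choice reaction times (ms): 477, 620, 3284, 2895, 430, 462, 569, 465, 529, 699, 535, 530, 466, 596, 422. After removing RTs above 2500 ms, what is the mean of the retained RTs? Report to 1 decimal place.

Excluded: 2895, 3284
Retained (n=13): Σ = 6800
Mean = 6800/13 = 523.0769

523.1 ms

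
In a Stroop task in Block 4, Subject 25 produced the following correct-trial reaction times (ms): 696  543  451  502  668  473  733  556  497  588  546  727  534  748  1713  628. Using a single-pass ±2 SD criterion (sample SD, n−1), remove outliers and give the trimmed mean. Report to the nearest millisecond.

593 ms

n = 16, ΣRT = 10603, M = 662.688
Σ(x−M)² = 1317383.44; s = √(1317383.44/15) = 296.354
Cutoffs: 662.688 ± 2·296.354 → [70.0, 1255.4]
Outside: 1713 → excluded.
Retained (n=15): Σ = 8890, mean = 8890/15 = 592.667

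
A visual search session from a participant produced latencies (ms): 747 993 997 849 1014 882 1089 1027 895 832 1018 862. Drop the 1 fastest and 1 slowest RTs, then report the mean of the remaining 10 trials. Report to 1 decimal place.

936.9 ms

Sorted: 747, 832, 849, 862, 882, 895, 993, 997, 1014, 1018, 1027, 1089
Drop lowest 1 (747) and highest 1 (1089)
Remaining (n=10): Σ = 9369, mean = 9369/10 = 936.900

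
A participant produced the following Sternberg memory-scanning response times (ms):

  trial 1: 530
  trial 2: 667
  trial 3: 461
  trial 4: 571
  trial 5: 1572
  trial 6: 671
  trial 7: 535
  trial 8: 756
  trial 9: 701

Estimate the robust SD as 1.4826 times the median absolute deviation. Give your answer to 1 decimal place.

Sorted: 461, 530, 535, 571, 667, 671, 701, 756, 1572 → median = 667
|x − 667| sorted: 0, 4, 34, 89, 96, 132, 137, 206, 905 → MAD = 96
Robust SD ≈ 1.4826 × 96 = 142.330

142.3 ms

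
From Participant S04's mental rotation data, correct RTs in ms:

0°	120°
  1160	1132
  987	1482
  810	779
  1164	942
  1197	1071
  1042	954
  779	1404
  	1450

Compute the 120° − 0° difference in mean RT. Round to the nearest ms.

132 ms

M(0°) = 7139/7 = 1019.857
M(120°) = 9214/8 = 1151.750
Difference = 1151.750 − 1019.857 = 131.893 ms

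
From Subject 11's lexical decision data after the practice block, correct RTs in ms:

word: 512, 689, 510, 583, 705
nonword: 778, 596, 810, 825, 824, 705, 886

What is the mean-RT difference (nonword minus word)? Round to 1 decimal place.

175.1 ms

M(word) = 2999/5 = 599.800
M(nonword) = 5424/7 = 774.857
Difference = 774.857 − 599.800 = 175.057 ms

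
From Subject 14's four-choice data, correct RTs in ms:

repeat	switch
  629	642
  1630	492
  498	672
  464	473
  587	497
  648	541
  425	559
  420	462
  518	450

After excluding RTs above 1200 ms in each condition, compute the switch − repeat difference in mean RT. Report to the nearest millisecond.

8 ms

repeat: exclude 1630
M(repeat) = 4189/8 = 523.625
M(switch) = 4788/9 = 532.000
Difference = 532.000 − 523.625 = 8.375 ms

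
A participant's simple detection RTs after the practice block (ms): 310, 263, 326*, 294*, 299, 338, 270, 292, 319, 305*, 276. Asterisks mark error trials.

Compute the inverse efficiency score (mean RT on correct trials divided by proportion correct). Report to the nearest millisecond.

Correct trials (n=8): 310, 263, 299, 338, 270, 292, 319, 276
Mean correct RT = 2367/8 = 295.8750 ms
Proportion correct = 8/11
IES = 295.8750 / (8/11) = 406.828 ms

407 ms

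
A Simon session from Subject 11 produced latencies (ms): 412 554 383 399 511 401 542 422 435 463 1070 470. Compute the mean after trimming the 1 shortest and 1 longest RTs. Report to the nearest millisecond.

461 ms

Sorted: 383, 399, 401, 412, 422, 435, 463, 470, 511, 542, 554, 1070
Drop lowest 1 (383) and highest 1 (1070)
Remaining (n=10): Σ = 4609, mean = 4609/10 = 460.900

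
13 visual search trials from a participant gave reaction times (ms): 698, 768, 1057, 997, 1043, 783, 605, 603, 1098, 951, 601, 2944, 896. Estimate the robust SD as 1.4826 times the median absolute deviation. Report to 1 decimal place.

238.7 ms

Sorted: 601, 603, 605, 698, 768, 783, 896, 951, 997, 1043, 1057, 1098, 2944 → median = 896
|x − 896| sorted: 0, 55, 101, 113, 128, 147, 161, 198, 202, 291, 293, 295, 2048 → MAD = 161
Robust SD ≈ 1.4826 × 161 = 238.699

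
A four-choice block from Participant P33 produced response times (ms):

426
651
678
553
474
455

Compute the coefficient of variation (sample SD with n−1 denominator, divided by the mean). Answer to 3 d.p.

0.196

n = 6, Σ = 3237, M = 539.5000
Σ(x−M)² = 56109.500; s = √(56109.500/5) = 105.9335
CV = 105.9335 / 539.5000 = 0.19635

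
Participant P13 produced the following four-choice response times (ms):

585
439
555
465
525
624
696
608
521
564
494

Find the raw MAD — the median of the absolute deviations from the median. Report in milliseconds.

Sorted: 439, 465, 494, 521, 525, 555, 564, 585, 608, 624, 696 → median = 555
|x − 555|: 30, 116, 0, 90, 30, 69, 141, 53, 34, 9, 61
Sorted deviations: 0, 9, 30, 30, 34, 53, 61, 69, 90, 116, 141 → MAD = 53

53 ms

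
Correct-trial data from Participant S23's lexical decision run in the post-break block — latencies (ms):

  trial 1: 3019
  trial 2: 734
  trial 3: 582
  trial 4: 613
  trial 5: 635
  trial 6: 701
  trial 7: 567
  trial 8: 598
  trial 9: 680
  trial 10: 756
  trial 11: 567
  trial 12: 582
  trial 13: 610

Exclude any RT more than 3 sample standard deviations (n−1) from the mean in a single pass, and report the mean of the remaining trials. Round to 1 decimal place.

n = 13, ΣRT = 10644, M = 818.769
Σ(x−M)² = 5292598.31; s = √(5292598.31/12) = 664.116
Cutoffs: 818.769 ± 3·664.116 → [-1173.6, 2811.1]
Outside: 3019 → excluded.
Retained (n=12): Σ = 7625, mean = 7625/12 = 635.417

635.4 ms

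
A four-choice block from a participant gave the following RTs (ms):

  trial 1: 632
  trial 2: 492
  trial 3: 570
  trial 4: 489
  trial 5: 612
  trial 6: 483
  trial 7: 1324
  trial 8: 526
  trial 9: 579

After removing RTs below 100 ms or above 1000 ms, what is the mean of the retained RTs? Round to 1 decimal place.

Excluded: 1324
Retained (n=8): Σ = 4383
Mean = 4383/8 = 547.8750

547.9 ms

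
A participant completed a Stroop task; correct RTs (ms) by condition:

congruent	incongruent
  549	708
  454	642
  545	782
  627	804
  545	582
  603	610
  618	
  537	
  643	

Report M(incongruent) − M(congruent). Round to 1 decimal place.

119.0 ms

M(congruent) = 5121/9 = 569.000
M(incongruent) = 4128/6 = 688.000
Difference = 688.000 − 569.000 = 119.000 ms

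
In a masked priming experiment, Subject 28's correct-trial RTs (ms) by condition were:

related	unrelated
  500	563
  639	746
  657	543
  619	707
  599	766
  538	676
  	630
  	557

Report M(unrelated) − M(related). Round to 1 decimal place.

M(related) = 3552/6 = 592.000
M(unrelated) = 5188/8 = 648.500
Difference = 648.500 − 592.000 = 56.500 ms

56.5 ms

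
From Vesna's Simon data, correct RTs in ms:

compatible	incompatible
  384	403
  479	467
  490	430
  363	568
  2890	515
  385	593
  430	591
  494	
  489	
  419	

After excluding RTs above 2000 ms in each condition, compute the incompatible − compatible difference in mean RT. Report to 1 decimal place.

72.6 ms

compatible: exclude 2890
M(compatible) = 3933/9 = 437.000
M(incompatible) = 3567/7 = 509.571
Difference = 509.571 − 437.000 = 72.571 ms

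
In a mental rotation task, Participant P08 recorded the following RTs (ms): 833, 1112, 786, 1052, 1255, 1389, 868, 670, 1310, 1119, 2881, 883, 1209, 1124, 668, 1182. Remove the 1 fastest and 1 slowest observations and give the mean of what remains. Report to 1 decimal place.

1056.6 ms

Sorted: 668, 670, 786, 833, 868, 883, 1052, 1112, 1119, 1124, 1182, 1209, 1255, 1310, 1389, 2881
Drop lowest 1 (668) and highest 1 (2881)
Remaining (n=14): Σ = 14792, mean = 14792/14 = 1056.571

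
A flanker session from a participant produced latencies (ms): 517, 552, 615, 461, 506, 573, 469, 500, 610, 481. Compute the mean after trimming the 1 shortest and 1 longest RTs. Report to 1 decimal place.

Sorted: 461, 469, 481, 500, 506, 517, 552, 573, 610, 615
Drop lowest 1 (461) and highest 1 (615)
Remaining (n=8): Σ = 4208, mean = 4208/8 = 526.000

526.0 ms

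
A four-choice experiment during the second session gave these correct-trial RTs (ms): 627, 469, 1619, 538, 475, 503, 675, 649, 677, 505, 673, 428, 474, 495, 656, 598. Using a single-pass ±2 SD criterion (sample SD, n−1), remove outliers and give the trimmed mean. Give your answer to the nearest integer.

563 ms

n = 16, ΣRT = 10061, M = 628.812
Σ(x−M)² = 1159780.44; s = √(1159780.44/15) = 278.062
Cutoffs: 628.812 ± 2·278.062 → [72.7, 1184.9]
Outside: 1619 → excluded.
Retained (n=15): Σ = 8442, mean = 8442/15 = 562.800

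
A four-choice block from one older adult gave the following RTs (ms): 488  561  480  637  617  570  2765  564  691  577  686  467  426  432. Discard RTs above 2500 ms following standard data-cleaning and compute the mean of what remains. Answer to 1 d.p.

Excluded: 2765
Retained (n=13): Σ = 7196
Mean = 7196/13 = 553.5385

553.5 ms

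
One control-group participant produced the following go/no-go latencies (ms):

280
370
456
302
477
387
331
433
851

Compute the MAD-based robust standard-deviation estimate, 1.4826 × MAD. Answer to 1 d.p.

102.3 ms

Sorted: 280, 302, 331, 370, 387, 433, 456, 477, 851 → median = 387
|x − 387| sorted: 0, 17, 46, 56, 69, 85, 90, 107, 464 → MAD = 69
Robust SD ≈ 1.4826 × 69 = 102.299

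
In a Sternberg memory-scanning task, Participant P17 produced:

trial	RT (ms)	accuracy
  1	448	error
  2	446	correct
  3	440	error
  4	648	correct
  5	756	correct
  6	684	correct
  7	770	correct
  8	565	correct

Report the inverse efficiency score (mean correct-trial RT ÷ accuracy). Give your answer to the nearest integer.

860 ms

Correct trials (n=6): 446, 648, 756, 684, 770, 565
Mean correct RT = 3869/6 = 644.8333 ms
Proportion correct = 6/8
IES = 644.8333 / (6/8) = 859.778 ms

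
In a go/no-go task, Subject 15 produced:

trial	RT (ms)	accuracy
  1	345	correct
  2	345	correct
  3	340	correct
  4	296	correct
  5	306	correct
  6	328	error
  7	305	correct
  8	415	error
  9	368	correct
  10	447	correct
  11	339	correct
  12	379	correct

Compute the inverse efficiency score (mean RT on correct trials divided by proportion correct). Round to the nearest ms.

Correct trials (n=10): 345, 345, 340, 296, 306, 305, 368, 447, 339, 379
Mean correct RT = 3470/10 = 347.0000 ms
Proportion correct = 10/12
IES = 347.0000 / (10/12) = 416.400 ms

416 ms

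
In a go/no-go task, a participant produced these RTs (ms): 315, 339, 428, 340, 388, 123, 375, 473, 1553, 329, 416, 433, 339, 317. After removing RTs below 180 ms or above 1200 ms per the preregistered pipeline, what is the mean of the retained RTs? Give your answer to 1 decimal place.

374.3 ms

Excluded: 123, 1553
Retained (n=12): Σ = 4492
Mean = 4492/12 = 374.3333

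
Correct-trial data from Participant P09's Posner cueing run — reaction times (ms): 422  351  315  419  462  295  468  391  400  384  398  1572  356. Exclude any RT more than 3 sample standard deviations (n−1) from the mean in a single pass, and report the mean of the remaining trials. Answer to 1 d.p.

n = 13, ΣRT = 6233, M = 479.462
Σ(x−M)² = 1323741.23; s = √(1323741.23/12) = 332.132
Cutoffs: 479.462 ± 3·332.132 → [-516.9, 1475.9]
Outside: 1572 → excluded.
Retained (n=12): Σ = 4661, mean = 4661/12 = 388.417

388.4 ms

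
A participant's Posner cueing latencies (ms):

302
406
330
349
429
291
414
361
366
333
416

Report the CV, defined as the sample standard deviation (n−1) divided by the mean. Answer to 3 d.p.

n = 11, Σ = 3997, M = 363.3636
Σ(x−M)² = 22716.545; s = √(22716.545/10) = 47.6619
CV = 47.6619 / 363.3636 = 0.13117

0.131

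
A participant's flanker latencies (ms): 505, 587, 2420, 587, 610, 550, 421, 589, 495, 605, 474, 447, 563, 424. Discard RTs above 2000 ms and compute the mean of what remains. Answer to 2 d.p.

527.46 ms

Excluded: 2420
Retained (n=13): Σ = 6857
Mean = 6857/13 = 527.4615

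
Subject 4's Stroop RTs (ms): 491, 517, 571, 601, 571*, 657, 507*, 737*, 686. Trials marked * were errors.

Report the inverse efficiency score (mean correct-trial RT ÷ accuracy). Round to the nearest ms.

Correct trials (n=6): 491, 517, 571, 601, 657, 686
Mean correct RT = 3523/6 = 587.1667 ms
Proportion correct = 6/9
IES = 587.1667 / (6/9) = 880.750 ms

881 ms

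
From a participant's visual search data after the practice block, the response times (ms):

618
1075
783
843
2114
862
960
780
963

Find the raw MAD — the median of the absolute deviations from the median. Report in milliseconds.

Sorted: 618, 780, 783, 843, 862, 960, 963, 1075, 2114 → median = 862
|x − 862|: 244, 213, 79, 19, 1252, 0, 98, 82, 101
Sorted deviations: 0, 19, 79, 82, 98, 101, 213, 244, 1252 → MAD = 98

98 ms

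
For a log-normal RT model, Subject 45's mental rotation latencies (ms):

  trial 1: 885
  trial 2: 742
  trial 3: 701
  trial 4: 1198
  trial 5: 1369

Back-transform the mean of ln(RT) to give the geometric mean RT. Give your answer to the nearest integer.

945 ms

ln(RT): 6.7856, 6.6093, 6.5525, 7.0884, 7.2218
Mean ln(RT) = 34.2577/5 = 6.85154
Geometric mean = exp(6.85154) = 945.33 ms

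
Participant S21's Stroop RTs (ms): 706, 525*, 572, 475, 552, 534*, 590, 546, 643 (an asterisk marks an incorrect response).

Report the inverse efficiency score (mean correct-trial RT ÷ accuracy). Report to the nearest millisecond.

Correct trials (n=7): 706, 572, 475, 552, 590, 546, 643
Mean correct RT = 4084/7 = 583.4286 ms
Proportion correct = 7/9
IES = 583.4286 / (7/9) = 750.122 ms

750 ms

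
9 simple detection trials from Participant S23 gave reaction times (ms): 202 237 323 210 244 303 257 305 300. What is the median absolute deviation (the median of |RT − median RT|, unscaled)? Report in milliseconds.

Sorted: 202, 210, 237, 244, 257, 300, 303, 305, 323 → median = 257
|x − 257|: 55, 20, 66, 47, 13, 46, 0, 48, 43
Sorted deviations: 0, 13, 20, 43, 46, 47, 48, 55, 66 → MAD = 46

46 ms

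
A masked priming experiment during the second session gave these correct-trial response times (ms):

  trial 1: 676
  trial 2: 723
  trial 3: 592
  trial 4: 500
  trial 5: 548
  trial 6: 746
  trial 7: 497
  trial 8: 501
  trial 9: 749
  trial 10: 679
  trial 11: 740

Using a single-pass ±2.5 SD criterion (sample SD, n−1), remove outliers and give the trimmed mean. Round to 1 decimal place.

631.9 ms

n = 11, ΣRT = 6951, M = 631.909
Σ(x−M)² = 112240.91; s = √(112240.91/10) = 105.944
Cutoffs: 631.909 ± 2.5·105.944 → [367.0, 896.8]
No RTs fall outside the cutoffs; all 11 retained. Mean = 6951/11 = 631.909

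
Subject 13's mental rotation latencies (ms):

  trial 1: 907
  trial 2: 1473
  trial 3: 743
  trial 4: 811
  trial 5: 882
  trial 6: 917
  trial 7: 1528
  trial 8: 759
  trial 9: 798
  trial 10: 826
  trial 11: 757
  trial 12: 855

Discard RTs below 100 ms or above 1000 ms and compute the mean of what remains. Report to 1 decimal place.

825.5 ms

Excluded: 1473, 1528
Retained (n=10): Σ = 8255
Mean = 8255/10 = 825.5000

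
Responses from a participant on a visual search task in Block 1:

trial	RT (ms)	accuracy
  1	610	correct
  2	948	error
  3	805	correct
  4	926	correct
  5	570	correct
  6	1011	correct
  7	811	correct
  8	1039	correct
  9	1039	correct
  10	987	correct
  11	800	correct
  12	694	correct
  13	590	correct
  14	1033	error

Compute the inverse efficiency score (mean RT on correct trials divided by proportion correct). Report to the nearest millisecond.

Correct trials (n=12): 610, 805, 926, 570, 1011, 811, 1039, 1039, 987, 800, 694, 590
Mean correct RT = 9882/12 = 823.5000 ms
Proportion correct = 12/14
IES = 823.5000 / (12/14) = 960.750 ms

961 ms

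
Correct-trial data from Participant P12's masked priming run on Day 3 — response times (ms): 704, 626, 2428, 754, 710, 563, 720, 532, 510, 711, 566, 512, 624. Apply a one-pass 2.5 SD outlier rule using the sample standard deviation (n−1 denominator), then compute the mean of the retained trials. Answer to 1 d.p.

n = 13, ΣRT = 9960, M = 766.154
Σ(x−M)² = 3080289.69; s = √(3080289.69/12) = 506.647
Cutoffs: 766.154 ± 2.5·506.647 → [-500.5, 2032.8]
Outside: 2428 → excluded.
Retained (n=12): Σ = 7532, mean = 7532/12 = 627.667

627.7 ms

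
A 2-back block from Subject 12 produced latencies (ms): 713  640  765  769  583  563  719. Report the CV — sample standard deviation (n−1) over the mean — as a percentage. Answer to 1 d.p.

n = 7, Σ = 4752, M = 678.8571
Σ(x−M)² = 42444.857; s = √(42444.857/6) = 84.1079
CV = 84.1079 / 678.8571 = 0.12390 = 12.390%

12.4%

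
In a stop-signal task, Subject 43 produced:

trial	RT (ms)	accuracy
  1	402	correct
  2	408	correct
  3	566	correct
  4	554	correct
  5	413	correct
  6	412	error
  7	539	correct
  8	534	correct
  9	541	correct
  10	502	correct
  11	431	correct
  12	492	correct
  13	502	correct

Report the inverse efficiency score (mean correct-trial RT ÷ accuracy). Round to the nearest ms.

531 ms

Correct trials (n=12): 402, 408, 566, 554, 413, 539, 534, 541, 502, 431, 492, 502
Mean correct RT = 5884/12 = 490.3333 ms
Proportion correct = 12/13
IES = 490.3333 / (12/13) = 531.194 ms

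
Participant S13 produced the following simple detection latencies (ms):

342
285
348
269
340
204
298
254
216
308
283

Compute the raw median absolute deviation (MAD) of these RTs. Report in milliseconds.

31 ms

Sorted: 204, 216, 254, 269, 283, 285, 298, 308, 340, 342, 348 → median = 285
|x − 285|: 57, 0, 63, 16, 55, 81, 13, 31, 69, 23, 2
Sorted deviations: 0, 2, 13, 16, 23, 31, 55, 57, 63, 69, 81 → MAD = 31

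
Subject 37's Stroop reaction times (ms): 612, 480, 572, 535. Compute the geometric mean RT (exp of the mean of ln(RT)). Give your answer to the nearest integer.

548 ms

ln(RT): 6.4167, 6.1738, 6.3491, 6.2823
Mean ln(RT) = 25.2219/4 = 6.30548
Geometric mean = exp(6.30548) = 547.56 ms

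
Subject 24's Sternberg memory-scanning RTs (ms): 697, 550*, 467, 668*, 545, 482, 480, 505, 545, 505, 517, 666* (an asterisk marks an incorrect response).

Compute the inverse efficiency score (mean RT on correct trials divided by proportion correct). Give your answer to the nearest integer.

Correct trials (n=9): 697, 467, 545, 482, 480, 505, 545, 505, 517
Mean correct RT = 4743/9 = 527.0000 ms
Proportion correct = 9/12
IES = 527.0000 / (9/12) = 702.667 ms

703 ms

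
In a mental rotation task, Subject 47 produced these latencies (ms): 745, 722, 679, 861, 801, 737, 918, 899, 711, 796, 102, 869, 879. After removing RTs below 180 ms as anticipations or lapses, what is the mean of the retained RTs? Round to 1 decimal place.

801.4 ms

Excluded: 102
Retained (n=12): Σ = 9617
Mean = 9617/12 = 801.4167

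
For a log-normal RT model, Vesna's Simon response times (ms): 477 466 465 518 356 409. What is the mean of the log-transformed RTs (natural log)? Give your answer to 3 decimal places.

ln(RT): 6.1675, 6.1442, 6.1420, 6.2500, 5.8749, 6.0137
Σ ln(RT) = 36.5924
Mean = 36.5924/6 = 6.09873

6.099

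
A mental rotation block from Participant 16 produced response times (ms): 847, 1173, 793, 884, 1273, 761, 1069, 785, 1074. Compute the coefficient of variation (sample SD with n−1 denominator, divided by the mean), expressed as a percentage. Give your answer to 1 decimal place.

n = 9, Σ = 8659, M = 962.1111
Σ(x−M)² = 284834.889; s = √(284834.889/8) = 188.6912
CV = 188.6912 / 962.1111 = 0.19612 = 19.612%

19.6%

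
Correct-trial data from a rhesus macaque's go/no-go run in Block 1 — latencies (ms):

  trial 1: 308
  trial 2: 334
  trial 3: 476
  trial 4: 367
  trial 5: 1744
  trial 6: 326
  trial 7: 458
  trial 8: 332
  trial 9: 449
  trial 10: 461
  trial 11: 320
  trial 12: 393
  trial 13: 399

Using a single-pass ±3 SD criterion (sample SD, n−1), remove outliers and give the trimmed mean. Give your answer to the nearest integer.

n = 13, ΣRT = 6367, M = 489.769
Σ(x−M)² = 1747296.31; s = √(1747296.31/12) = 381.586
Cutoffs: 489.769 ± 3·381.586 → [-655.0, 1634.5]
Outside: 1744 → excluded.
Retained (n=12): Σ = 4623, mean = 4623/12 = 385.250

385 ms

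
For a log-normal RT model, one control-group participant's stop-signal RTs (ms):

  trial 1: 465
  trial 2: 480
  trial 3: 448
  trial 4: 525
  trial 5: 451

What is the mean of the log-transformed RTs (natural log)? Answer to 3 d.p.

6.159

ln(RT): 6.1420, 6.1738, 6.1048, 6.2634, 6.1115
Σ ln(RT) = 30.7955
Mean = 30.7955/5 = 6.15910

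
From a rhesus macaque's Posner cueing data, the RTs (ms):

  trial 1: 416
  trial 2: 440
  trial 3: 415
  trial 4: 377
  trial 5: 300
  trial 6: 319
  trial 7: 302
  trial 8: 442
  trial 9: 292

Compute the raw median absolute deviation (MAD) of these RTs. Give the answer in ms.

Sorted: 292, 300, 302, 319, 377, 415, 416, 440, 442 → median = 377
|x − 377|: 39, 63, 38, 0, 77, 58, 75, 65, 85
Sorted deviations: 0, 38, 39, 58, 63, 65, 75, 77, 85 → MAD = 63

63 ms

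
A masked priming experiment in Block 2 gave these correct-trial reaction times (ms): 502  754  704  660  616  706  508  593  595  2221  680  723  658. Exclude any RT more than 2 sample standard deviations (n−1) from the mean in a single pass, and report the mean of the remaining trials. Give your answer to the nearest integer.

n = 13, ΣRT = 9920, M = 763.077
Σ(x−M)² = 2374576.92; s = √(2374576.92/12) = 444.839
Cutoffs: 763.077 ± 2·444.839 → [-126.6, 1652.8]
Outside: 2221 → excluded.
Retained (n=12): Σ = 7699, mean = 7699/12 = 641.583

642 ms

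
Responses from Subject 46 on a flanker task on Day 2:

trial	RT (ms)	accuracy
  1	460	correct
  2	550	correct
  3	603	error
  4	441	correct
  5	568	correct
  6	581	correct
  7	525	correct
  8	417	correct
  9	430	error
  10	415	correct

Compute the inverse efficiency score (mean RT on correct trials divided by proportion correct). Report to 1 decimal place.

618.3 ms

Correct trials (n=8): 460, 550, 441, 568, 581, 525, 417, 415
Mean correct RT = 3957/8 = 494.6250 ms
Proportion correct = 8/10
IES = 494.6250 / (8/10) = 618.281 ms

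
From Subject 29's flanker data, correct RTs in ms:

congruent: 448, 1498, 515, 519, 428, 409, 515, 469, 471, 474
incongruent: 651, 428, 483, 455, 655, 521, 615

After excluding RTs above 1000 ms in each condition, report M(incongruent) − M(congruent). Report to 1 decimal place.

72.0 ms

congruent: exclude 1498
M(congruent) = 4248/9 = 472.000
M(incongruent) = 3808/7 = 544.000
Difference = 544.000 − 472.000 = 72.000 ms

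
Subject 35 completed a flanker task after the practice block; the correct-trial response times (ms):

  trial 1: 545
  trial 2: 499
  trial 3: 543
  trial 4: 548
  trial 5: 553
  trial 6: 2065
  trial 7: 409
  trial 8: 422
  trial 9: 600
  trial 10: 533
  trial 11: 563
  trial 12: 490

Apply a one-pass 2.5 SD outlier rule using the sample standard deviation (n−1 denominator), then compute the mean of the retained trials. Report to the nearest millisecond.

519 ms

n = 12, ΣRT = 7770, M = 647.500
Σ(x−M)² = 2226661.00; s = √(2226661.00/11) = 449.915
Cutoffs: 647.500 ± 2.5·449.915 → [-477.3, 1772.3]
Outside: 2065 → excluded.
Retained (n=11): Σ = 5705, mean = 5705/11 = 518.636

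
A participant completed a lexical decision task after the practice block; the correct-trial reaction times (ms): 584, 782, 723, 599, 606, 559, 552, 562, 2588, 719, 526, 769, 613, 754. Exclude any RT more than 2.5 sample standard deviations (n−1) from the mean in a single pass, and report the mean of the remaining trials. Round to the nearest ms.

n = 14, ΣRT = 10936, M = 781.143
Σ(x−M)² = 3618823.71; s = √(3618823.71/13) = 527.609
Cutoffs: 781.143 ± 2.5·527.609 → [-537.9, 2100.2]
Outside: 2588 → excluded.
Retained (n=13): Σ = 8348, mean = 8348/13 = 642.154

642 ms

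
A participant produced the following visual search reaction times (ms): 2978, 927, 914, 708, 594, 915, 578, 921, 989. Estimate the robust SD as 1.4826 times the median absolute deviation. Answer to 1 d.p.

Sorted: 578, 594, 708, 914, 915, 921, 927, 989, 2978 → median = 915
|x − 915| sorted: 0, 1, 6, 12, 74, 207, 321, 337, 2063 → MAD = 74
Robust SD ≈ 1.4826 × 74 = 109.712

109.7 ms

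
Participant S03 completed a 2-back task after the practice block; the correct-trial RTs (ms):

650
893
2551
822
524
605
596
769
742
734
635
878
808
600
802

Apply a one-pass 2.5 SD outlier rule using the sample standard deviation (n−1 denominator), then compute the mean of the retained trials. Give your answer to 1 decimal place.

718.4 ms

n = 15, ΣRT = 12609, M = 840.600
Σ(x−M)² = 3310783.60; s = √(3310783.60/14) = 486.297
Cutoffs: 840.600 ± 2.5·486.297 → [-375.1, 2056.3]
Outside: 2551 → excluded.
Retained (n=14): Σ = 10058, mean = 10058/14 = 718.429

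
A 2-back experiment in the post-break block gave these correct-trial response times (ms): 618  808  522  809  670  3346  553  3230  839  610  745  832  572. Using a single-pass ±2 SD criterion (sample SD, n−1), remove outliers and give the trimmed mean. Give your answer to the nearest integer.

n = 13, ΣRT = 14154, M = 1088.769
Σ(x−M)² = 11585092.31; s = √(11585092.31/12) = 982.560
Cutoffs: 1088.769 ± 2·982.560 → [-876.4, 3053.9]
Outside: 3230, 3346 → excluded.
Retained (n=11): Σ = 7578, mean = 7578/11 = 688.909

689 ms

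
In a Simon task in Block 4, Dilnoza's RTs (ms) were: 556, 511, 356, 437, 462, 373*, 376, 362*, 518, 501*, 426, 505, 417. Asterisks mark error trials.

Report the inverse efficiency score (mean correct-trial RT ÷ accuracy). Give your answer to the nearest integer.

593 ms

Correct trials (n=10): 556, 511, 356, 437, 462, 376, 518, 426, 505, 417
Mean correct RT = 4564/10 = 456.4000 ms
Proportion correct = 10/13
IES = 456.4000 / (10/13) = 593.320 ms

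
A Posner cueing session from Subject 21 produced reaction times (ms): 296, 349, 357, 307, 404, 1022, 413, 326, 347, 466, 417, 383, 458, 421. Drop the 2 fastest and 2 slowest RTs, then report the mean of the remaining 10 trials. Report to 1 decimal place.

387.5 ms

Sorted: 296, 307, 326, 347, 349, 357, 383, 404, 413, 417, 421, 458, 466, 1022
Drop lowest 2 (296, 307) and highest 2 (466, 1022)
Remaining (n=10): Σ = 3875, mean = 3875/10 = 387.500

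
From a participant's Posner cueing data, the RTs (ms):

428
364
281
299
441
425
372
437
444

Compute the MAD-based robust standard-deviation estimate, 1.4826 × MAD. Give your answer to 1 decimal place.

Sorted: 281, 299, 364, 372, 425, 428, 437, 441, 444 → median = 425
|x − 425| sorted: 0, 3, 12, 16, 19, 53, 61, 126, 144 → MAD = 19
Robust SD ≈ 1.4826 × 19 = 28.169

28.2 ms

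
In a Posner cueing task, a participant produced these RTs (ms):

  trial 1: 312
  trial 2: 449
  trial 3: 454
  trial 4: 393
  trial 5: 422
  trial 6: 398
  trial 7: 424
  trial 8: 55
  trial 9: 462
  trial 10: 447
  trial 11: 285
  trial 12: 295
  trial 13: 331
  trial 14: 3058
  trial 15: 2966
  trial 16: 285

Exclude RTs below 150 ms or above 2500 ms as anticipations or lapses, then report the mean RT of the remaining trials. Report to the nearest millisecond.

Excluded: 55, 2966, 3058
Retained (n=13): Σ = 4957
Mean = 4957/13 = 381.3077

381 ms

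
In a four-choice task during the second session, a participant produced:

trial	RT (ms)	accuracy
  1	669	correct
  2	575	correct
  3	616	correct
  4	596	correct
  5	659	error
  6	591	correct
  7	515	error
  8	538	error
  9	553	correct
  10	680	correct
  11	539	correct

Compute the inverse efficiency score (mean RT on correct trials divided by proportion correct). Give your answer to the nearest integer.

828 ms

Correct trials (n=8): 669, 575, 616, 596, 591, 553, 680, 539
Mean correct RT = 4819/8 = 602.3750 ms
Proportion correct = 8/11
IES = 602.3750 / (8/11) = 828.266 ms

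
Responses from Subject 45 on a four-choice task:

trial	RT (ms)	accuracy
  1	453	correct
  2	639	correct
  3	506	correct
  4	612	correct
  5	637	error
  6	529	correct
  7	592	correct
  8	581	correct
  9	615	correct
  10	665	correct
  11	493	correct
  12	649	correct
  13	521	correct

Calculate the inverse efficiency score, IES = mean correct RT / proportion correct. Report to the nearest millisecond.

Correct trials (n=12): 453, 639, 506, 612, 529, 592, 581, 615, 665, 493, 649, 521
Mean correct RT = 6855/12 = 571.2500 ms
Proportion correct = 12/13
IES = 571.2500 / (12/13) = 618.854 ms

619 ms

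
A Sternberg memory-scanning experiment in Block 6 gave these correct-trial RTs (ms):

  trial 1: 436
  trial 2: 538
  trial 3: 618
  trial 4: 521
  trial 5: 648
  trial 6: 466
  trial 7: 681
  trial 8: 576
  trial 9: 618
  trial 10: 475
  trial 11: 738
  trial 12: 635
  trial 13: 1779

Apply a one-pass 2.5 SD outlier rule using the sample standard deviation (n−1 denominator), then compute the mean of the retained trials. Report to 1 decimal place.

n = 13, ΣRT = 8729, M = 671.462
Σ(x−M)² = 1424573.23; s = √(1424573.23/12) = 344.550
Cutoffs: 671.462 ± 2.5·344.550 → [-189.9, 1532.8]
Outside: 1779 → excluded.
Retained (n=12): Σ = 6950, mean = 6950/12 = 579.167

579.2 ms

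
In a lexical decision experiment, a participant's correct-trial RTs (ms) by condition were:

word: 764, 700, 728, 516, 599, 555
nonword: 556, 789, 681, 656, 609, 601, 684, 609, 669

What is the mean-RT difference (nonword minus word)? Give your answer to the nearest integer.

7 ms

M(word) = 3862/6 = 643.667
M(nonword) = 5854/9 = 650.444
Difference = 650.444 − 643.667 = 6.778 ms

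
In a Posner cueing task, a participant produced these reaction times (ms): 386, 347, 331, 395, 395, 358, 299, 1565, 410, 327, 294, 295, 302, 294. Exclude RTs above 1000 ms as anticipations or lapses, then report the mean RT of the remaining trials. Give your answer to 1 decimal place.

341.0 ms

Excluded: 1565
Retained (n=13): Σ = 4433
Mean = 4433/13 = 341.0000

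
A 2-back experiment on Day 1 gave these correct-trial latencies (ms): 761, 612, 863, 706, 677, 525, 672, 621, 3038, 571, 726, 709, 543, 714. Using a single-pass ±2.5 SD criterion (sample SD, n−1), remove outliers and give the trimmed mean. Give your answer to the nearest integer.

669 ms

n = 14, ΣRT = 11738, M = 838.429
Σ(x−M)² = 5316461.43; s = √(5316461.43/13) = 639.499
Cutoffs: 838.429 ± 2.5·639.499 → [-760.3, 2437.2]
Outside: 3038 → excluded.
Retained (n=13): Σ = 8700, mean = 8700/13 = 669.231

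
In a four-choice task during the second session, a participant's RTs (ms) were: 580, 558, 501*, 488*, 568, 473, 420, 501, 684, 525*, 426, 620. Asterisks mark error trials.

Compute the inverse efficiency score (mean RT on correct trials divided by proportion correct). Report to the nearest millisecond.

716 ms

Correct trials (n=9): 580, 558, 568, 473, 420, 501, 684, 426, 620
Mean correct RT = 4830/9 = 536.6667 ms
Proportion correct = 9/12
IES = 536.6667 / (9/12) = 715.556 ms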